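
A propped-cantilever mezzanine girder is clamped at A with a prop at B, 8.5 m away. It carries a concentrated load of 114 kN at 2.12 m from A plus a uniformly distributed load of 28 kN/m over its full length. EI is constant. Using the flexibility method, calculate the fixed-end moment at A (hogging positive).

Choose R_B as the redundant. The primary structure is the cantilever fixed at A.
Free-end deflection of the primary structure under the applied loading (downward +):
  point load 114 at a = 2.12: Pa²(3L − a)/(6EI) = 1997/EI
  UDL 28: wL⁴/(8EI) = 18270/EI
  δ_0 = 20267/EI
Flexibility coefficient — unit upward force at B: δ_{BB} = L³/(3EI) = 204.7/EI.
The prop prevents deflection at B: R_B = δ_0/δ_{BB} = 20267/204.7 = 99 kN.
Moment equilibrium about A: M_A = Σ(load moments about A) − R_B·L = 1253 − 99×8.5 = 411.7 kN·m.

M_A = 411.7 kN·m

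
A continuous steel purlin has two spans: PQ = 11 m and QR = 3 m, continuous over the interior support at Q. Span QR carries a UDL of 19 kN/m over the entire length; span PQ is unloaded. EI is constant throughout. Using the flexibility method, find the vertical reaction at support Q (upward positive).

Release continuity at Q by inserting a hinge; the redundant is the internal moment M_Q. The primary structure is two simply-supported spans PQ and QR.
Rotations at Q on the released spans (each span's end-slope, ×1/EI):
  span QR: UDL 19: wL³/(24EI) = 21.38/EI
  relative rotation θ_0 = (0 + 21.38)/EI = 21.38/EI
A unit hogging moment at Q produces rotation L₁/(3EI) + L₂/(3EI) = 4.667/EI.
Compatibility: M_Q·(L₁+L₂)/(3EI) = θ_0, giving M_Q = 4.58 kN·m (hogging).
Span PQ, ΣM about P with M_Q applied at Q: R_Q^{PQ}·11 = 0 + 4.58, so R_Q^{PQ} = 0.4164 kN and R_P = 0 − 0.4164 = -0.4164 kN.
Span QR, ΣM about R: R_Q^{QR}·3 = 85.5 + 4.58, so R_Q^{QR} = 30.03 kN and R_R = 57 − 30.03 = 26.97 kN.
R_Q = 0.4164 + 30.03 = 30.44 kN.

R_Q = 30.44 kN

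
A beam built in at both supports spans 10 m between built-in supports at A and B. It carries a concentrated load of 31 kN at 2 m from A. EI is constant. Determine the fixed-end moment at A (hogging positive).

M_A = 39.68 kN·m

Release both end moments; the primary structure is a simply-supported span AB with redundants M_A and M_B.
Simple-span end rotations at A and B under the given loads:
  at A: point load 31 at a = 2: Pab(L + b)/(6LEI) = 148.8/EI
  at B: point load 31 at a = 2: Pab(L + a)/(6LEI) = 99.2/EI
  θ_A0 = 148.8/EI,  θ_B0 = 99.2/EI
Flexibility coefficients: a unit moment at one end gives L/(3EI) there and L/(6EI) at the far end, so f₁₁ = f₂₂ = 3.333/EI and f₁₂ = f₂₁ = 1.667/EI.
Compatibility — zero rotation at each built-in end:
  3.333 M_A + 1.667 M_B = 148.8
  1.667 M_A + 3.333 M_B = 99.2
Solving the pair gives M_A = 39.68 kN·m and M_B = 9.92 kN·m (hogging).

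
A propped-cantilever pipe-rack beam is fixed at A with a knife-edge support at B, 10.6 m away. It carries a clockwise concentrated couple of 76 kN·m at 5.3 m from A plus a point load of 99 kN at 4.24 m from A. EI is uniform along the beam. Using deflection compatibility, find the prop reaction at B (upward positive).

Remove the prop at B; the released (primary) structure is a cantilever built in at A.
Deflection at B on the released cantilever, summing each load's contribution:
  clockwise couple 76 at a = 5.3: M₀a(2L − a)/(2EI) = 3202/EI
  point load 99 at a = 4.24: Pa²(3L − a)/(6EI) = 8175/EI
  δ_0 = 11377/EI
Tip deflection under a unit load at B: L³/(3EI) = 397/EI.
Compatibility at B: δ_0 − R_B·δ_{BB} = 0, so R_B = 11377/397 = 28.66 kN.

R_B = 28.66 kN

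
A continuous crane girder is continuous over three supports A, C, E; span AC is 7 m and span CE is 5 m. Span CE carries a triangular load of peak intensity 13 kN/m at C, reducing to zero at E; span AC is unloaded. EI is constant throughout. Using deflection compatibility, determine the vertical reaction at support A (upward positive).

R_A = -1.29 kN

Insert a hinge at C; M_C is the redundant, and each span becomes simply supported.
End slopes at the hinge C, treating each span as simply supported:
  span CE: triangular load, peak 13: w₀L³/(45EI) = 36.11/EI
  relative rotation θ_0 = (0 + 36.11)/EI = 36.11/EI
A unit hogging moment at C produces rotation L₁/(3EI) + L₂/(3EI) = 4/EI.
Compatibility: M_C·(L₁+L₂)/(3EI) = θ_0, giving M_C = 9.028 kN·m (hogging).
Span AC, ΣM about A with M_C applied at C: R_C^{AC}·7 = 0 + 9.028, so R_C^{AC} = 1.29 kN and R_A = 0 − 1.29 = -1.29 kN.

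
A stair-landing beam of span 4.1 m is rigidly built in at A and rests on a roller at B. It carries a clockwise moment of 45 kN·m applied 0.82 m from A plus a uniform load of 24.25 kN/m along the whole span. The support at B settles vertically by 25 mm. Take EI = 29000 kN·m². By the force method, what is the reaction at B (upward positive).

Remove the prop at B; the released (primary) structure is a cantilever built in at A.
Downward deflection at the released point B due to the loads:
  clockwise couple 45 at a = 0.82: M₀a(2L − a)/(2EI) = 136.2/EI
  UDL 24.25: wL⁴/(8EI) = 856.6/EI
  δ_0 = 992.7/EI
Tip deflection under a unit load at B: L³/(3EI) = 22.97/EI.
With EI = 29000 kN·m²: δ_0 = 0.034232 m and δ_{BB} = 0.000792 m/kN.
Compatibility — the beam at B must follow the support down by 0.025 m: δ_0 − R_B·δ_{BB} = 0.025, so R_B = (0.034232 − 0.025)/0.000792 = 11.65 kN.

R_B = 11.65 kN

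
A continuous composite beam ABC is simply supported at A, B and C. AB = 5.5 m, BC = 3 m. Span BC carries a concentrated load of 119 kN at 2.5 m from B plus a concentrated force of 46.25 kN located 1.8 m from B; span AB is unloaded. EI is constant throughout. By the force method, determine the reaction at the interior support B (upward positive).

Insert a hinge at B; M_B is the redundant, and each span becomes simply supported.
End slopes at the hinge B, treating each span as simply supported:
  span BC: point load 119 at a = 2.5: Pab(L + b)/(6LEI) = 28.92/EI
  span BC: point load 46.25 at a = 1.8: Pab(L + b)/(6LEI) = 23.31/EI
  relative rotation θ_0 = (0 + 52.23)/EI = 52.23/EI
A unit hogging moment at B produces rotation L₁/(3EI) + L₂/(3EI) = 2.833/EI.
Slope continuity at B: θ_0 = M_B·2.833/EI, so M_B = 52.23/2.833 = 18.44 kN·m (hogging).
Span AB, ΣM about A with M_B applied at B: R_B^{AB}·5.5 = 0 + 18.44, so R_B^{AB} = 3.352 kN and R_A = 0 − 3.352 = -3.352 kN.
Span BC, ΣM about C: R_B^{BC}·3 = 115 + 18.44, so R_B^{BC} = 44.48 kN and R_C = 165.2 − 44.48 = 120.8 kN.
R_B = 3.352 + 44.48 = 47.83 kN.

R_B = 47.83 kN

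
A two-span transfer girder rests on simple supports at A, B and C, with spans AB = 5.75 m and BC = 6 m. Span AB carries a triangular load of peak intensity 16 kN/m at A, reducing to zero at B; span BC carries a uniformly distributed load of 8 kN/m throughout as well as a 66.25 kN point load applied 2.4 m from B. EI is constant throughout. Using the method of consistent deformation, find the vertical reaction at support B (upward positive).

Take M_B as the redundant. Released structure: two simple spans AB and BC with a hinge at B.
Rotations at B on the released spans (each span's end-slope, ×1/EI):
  span AB: triangular load, peak 16: 7w₀L³/(360EI) = 59.15/EI
  span BC: UDL 8: wL³/(24EI) = 72/EI
  span BC: point load 66.25 at a = 2.4: Pab(L + b)/(6LEI) = 152.6/EI
  relative rotation θ_0 = (59.15 + 224.6)/EI = 283.8/EI
A unit hogging moment at B produces rotation L₁/(3EI) + L₂/(3EI) = 3.917/EI.
Compatibility: M_B·(L₁+L₂)/(3EI) = θ_0, giving M_B = 72.46 kN·m (hogging).
Span AB, ΣM about A with M_B applied at B: R_B^{AB}·5.75 = 88.17 + 72.46, so R_B^{AB} = 27.93 kN and R_A = 46 − 27.93 = 18.07 kN.
Span BC, ΣM about C: R_B^{BC}·6 = 382.5 + 72.46, so R_B^{BC} = 75.83 kN and R_C = 114.2 − 75.83 = 38.42 kN.
R_B = 27.93 + 75.83 = 103.8 kN.

R_B = 103.8 kN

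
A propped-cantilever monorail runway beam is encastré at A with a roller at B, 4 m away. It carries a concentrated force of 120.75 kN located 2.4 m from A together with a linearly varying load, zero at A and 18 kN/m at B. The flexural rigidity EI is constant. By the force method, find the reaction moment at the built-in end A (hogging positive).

Release the roller at B. Primary structure: cantilever fixed at A.
Free-end deflection of the primary structure under the applied loading (downward +):
  point load 120.75 at a = 2.4: Pa²(3L − a)/(6EI) = 1113/EI
  triangular load, peak 18 at the free end: 11w₀L⁴/(120EI) = 422.4/EI
  δ_0 = 1535/EI
Flexibility coefficient — unit upward force at B: δ_{BB} = L³/(3EI) = 21.33/EI.
The prop prevents deflection at B: R_B = δ_0/δ_{BB} = 1535/21.33 = 71.96 kN.
Moment equilibrium about A: M_A = Σ(load moments about A) − R_B·L = 385.8 − 71.96×4 = 97.94 kN·m.

M_A = 97.94 kN·m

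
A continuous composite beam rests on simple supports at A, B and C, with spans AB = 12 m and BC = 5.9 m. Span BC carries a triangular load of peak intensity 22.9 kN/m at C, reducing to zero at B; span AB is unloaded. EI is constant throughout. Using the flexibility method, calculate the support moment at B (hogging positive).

Insert a hinge at B; M_B is the redundant, and each span becomes simply supported.
Discontinuity in slope at B on the released structure — sum the simple-span end rotations:
  span BC: triangular load, peak 22.9: 7w₀L³/(360EI) = 91.45/EI
  relative rotation θ_0 = (0 + 91.45)/EI = 91.45/EI
A unit hogging moment at B produces rotation L₁/(3EI) + L₂/(3EI) = 5.967/EI.
Compatibility: M_B·(L₁+L₂)/(3EI) = θ_0, giving M_B = 15.33 kN·m (hogging).

M_B = 15.33 kN·m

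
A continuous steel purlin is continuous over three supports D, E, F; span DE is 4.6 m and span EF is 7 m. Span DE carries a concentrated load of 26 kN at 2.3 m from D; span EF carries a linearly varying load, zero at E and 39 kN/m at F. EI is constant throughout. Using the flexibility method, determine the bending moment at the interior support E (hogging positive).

M_E = 76.16 kN·m

Insert a hinge at E; M_E is the redundant, and each span becomes simply supported.
Rotations at E on the released spans (each span's end-slope, ×1/EI):
  span DE: point load 26 at a = 2.3: Pab(L + a)/(6LEI) = 34.38/EI
  span EF: triangular load, peak 39: 7w₀L³/(360EI) = 260.1/EI
  relative rotation θ_0 = (34.38 + 260.1)/EI = 294.5/EI
A unit hogging moment at E produces rotation L₁/(3EI) + L₂/(3EI) = 3.867/EI.
Slope continuity at E: θ_0 = M_E·3.867/EI, so M_E = 294.5/3.867 = 76.16 kN·m (hogging).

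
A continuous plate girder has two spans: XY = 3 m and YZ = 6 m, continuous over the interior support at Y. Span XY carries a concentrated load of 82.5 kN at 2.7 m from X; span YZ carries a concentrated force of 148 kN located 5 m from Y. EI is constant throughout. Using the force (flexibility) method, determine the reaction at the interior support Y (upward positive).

R_Y = 126.4 kN

Take M_Y as the redundant. Released structure: two simple spans XY and YZ with a hinge at Y.
End slopes at the hinge Y, treating each span as simply supported:
  span XY: point load 82.5 at a = 2.7: Pab(L + a)/(6LEI) = 21.16/EI
  span YZ: point load 148 at a = 5: Pab(L + b)/(6LEI) = 143.9/EI
  relative rotation θ_0 = (21.16 + 143.9)/EI = 165.1/EI
A unit hogging moment at Y produces rotation L₁/(3EI) + L₂/(3EI) = 3/EI.
Slope continuity at Y: θ_0 = M_Y·3/EI, so M_Y = 165.1/3 = 55.02 kN·m (hogging).
Span XY, ΣM about X with M_Y applied at Y: R_Y^{XY}·3 = 222.8 + 55.02, so R_Y^{XY} = 92.59 kN and R_X = 82.5 − 92.59 = -10.09 kN.
Span YZ, ΣM about Z: R_Y^{YZ}·6 = 148 + 55.02, so R_Y^{YZ} = 33.84 kN and R_Z = 148 − 33.84 = 114.2 kN.
R_Y = 92.59 + 33.84 = 126.4 kN.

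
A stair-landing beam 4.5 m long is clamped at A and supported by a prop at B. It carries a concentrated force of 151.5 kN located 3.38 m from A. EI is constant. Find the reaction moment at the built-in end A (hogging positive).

M_A = 79.58 kN·m

Remove the prop at B; the released (primary) structure is a cantilever built in at A.
Primary-structure tip deflection at B by superposition:
  point load 151.5 at a = 3.38: Pa²(3L − a)/(6EI) = 2919/EI
Tip deflection under a unit load at B: L³/(3EI) = 30.38/EI.
The prop prevents deflection at B: R_B = δ_0/δ_{BB} = 2919/30.38 = 96.11 kN.
Moment equilibrium about A: M_A = Σ(load moments about A) − R_B·L = 512.1 − 96.11×4.5 = 79.58 kN·m.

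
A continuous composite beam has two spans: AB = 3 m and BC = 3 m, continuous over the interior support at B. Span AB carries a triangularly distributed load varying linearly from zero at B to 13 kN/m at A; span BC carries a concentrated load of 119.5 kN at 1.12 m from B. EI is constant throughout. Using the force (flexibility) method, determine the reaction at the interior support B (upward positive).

R_B = 106.4 kN

Release continuity at B by inserting a hinge; the redundant is the internal moment M_B. The primary structure is two simply-supported spans AB and BC.
Rotations at B on the released spans (each span's end-slope, ×1/EI):
  span AB: triangular load, peak 13: 7w₀L³/(360EI) = 6.825/EI
  span BC: point load 119.5 at a = 1.12: Pab(L + b)/(6LEI) = 68.22/EI
  relative rotation θ_0 = (6.825 + 68.22)/EI = 75.04/EI
A unit hogging moment at B produces rotation L₁/(3EI) + L₂/(3EI) = 2/EI.
Compatibility: M_B·(L₁+L₂)/(3EI) = θ_0, giving M_B = 37.52 kN·m (hogging).
Span AB, ΣM about A with M_B applied at B: R_B^{AB}·3 = 19.5 + 37.52, so R_B^{AB} = 19.01 kN and R_A = 19.5 − 19.01 = 0.493 kN.
Span BC, ΣM about C: R_B^{BC}·3 = 224.7 + 37.52, so R_B^{BC} = 87.39 kN and R_C = 119.5 − 87.39 = 32.11 kN.
R_B = 19.01 + 87.39 = 106.4 kN.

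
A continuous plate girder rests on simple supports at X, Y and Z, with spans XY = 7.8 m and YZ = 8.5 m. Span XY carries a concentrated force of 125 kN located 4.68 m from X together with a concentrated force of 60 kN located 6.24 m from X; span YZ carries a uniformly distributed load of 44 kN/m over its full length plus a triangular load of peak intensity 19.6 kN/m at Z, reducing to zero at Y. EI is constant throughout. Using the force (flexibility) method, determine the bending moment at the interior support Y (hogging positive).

M_Y = 372.1 kN·m

Release continuity at Y by inserting a hinge; the redundant is the internal moment M_Y. The primary structure is two simply-supported spans XY and YZ.
Discontinuity in slope at Y on the released structure — sum the simple-span end rotations:
  span XY: point load 125 at a = 4.68: Pab(L + a)/(6LEI) = 486.7/EI
  span XY: point load 60 at a = 6.24: Pab(L + a)/(6LEI) = 175.2/EI
  span YZ: UDL 44: wL³/(24EI) = 1126/EI
  span YZ: triangular load, peak 19.6: 7w₀L³/(360EI) = 234/EI
  relative rotation θ_0 = (661.9 + 1360)/EI = 2022/EI
A unit hogging moment at Y produces rotation L₁/(3EI) + L₂/(3EI) = 5.433/EI.
Compatibility: M_Y·(L₁+L₂)/(3EI) = θ_0, giving M_Y = 372.1 kN·m (hogging).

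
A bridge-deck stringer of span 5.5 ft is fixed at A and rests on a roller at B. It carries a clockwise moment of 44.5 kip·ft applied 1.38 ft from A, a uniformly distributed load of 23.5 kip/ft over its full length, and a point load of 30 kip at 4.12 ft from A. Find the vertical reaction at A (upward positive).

Choose R_B as the redundant. The primary structure is the cantilever fixed at A.
Free-end deflection of the primary structure under the applied loading (downward +):
  clockwise couple 44.5 at a = 1.38: M₀a(2L − a)/(2EI) = 295.4/EI
  UDL 23.5: wL⁴/(8EI) = 2688/EI
  point load 30 at a = 4.12: Pa²(3L − a)/(6EI) = 1051/EI
  δ_0 = 4034/EI
Tip deflection under a unit load at B: L³/(3EI) = 55.46/EI.
The prop prevents deflection at B: R_B = δ_0/δ_{BB} = 4034/55.46 = 72.74 kip.
Vertical equilibrium: R_A = ΣP − R_B = 159.2 − 72.74 = 86.51 kip.

R_A = 86.51 kip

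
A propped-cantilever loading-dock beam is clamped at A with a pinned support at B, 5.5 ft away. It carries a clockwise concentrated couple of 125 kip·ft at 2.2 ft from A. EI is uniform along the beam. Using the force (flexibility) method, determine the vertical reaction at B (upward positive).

R_B = 21.82 kip

Remove the prop at B; the released (primary) structure is a cantilever built in at A.
Downward deflection at the released point B due to the loads:
  clockwise couple 125 at a = 2.2: M₀a(2L − a)/(2EI) = 1210/EI
Flexibility coefficient — unit upward force at B: δ_{BB} = L³/(3EI) = 55.46/EI.
The prop prevents deflection at B: R_B = δ_0/δ_{BB} = 1210/55.46 = 21.82 kip.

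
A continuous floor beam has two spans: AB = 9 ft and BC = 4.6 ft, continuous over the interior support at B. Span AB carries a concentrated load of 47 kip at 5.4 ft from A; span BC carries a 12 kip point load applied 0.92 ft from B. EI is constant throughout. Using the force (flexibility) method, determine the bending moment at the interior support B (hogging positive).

M_B = 56.43 kip·ft

Insert a hinge at B; M_B is the redundant, and each span becomes simply supported.
End slopes at the hinge B, treating each span as simply supported:
  span AB: point load 47 at a = 5.4: Pab(L + a)/(6LEI) = 243.6/EI
  span BC: point load 12 at a = 0.92: Pab(L + b)/(6LEI) = 12.19/EI
  relative rotation θ_0 = (243.6 + 12.19)/EI = 255.8/EI
A unit hogging moment at B produces rotation L₁/(3EI) + L₂/(3EI) = 4.533/EI.
Slope continuity at B: θ_0 = M_B·4.533/EI, so M_B = 255.8/4.533 = 56.43 kip·ft (hogging).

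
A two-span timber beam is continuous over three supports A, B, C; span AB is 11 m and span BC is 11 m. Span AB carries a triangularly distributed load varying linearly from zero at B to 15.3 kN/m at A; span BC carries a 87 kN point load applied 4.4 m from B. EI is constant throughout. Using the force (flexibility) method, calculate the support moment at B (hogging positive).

Take M_B as the redundant. Released structure: two simple spans AB and BC with a hinge at B.
End slopes at the hinge B, treating each span as simply supported:
  span AB: triangular load, peak 15.3: 7w₀L³/(360EI) = 396/EI
  span BC: point load 87 at a = 4.4: Pab(L + b)/(6LEI) = 673.7/EI
  relative rotation θ_0 = (396 + 673.7)/EI = 1070/EI
A unit hogging moment at B produces rotation L₁/(3EI) + L₂/(3EI) = 7.333/EI.
Slope continuity at B: θ_0 = M_B·7.333/EI, so M_B = 1070/7.333 = 145.9 kN·m (hogging).

M_B = 145.9 kN·m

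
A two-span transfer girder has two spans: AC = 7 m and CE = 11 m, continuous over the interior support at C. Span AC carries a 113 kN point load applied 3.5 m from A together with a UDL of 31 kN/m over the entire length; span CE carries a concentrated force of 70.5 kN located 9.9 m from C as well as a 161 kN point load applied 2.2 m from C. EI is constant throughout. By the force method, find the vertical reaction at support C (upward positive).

R_C = 373.5 kN

Release continuity at C by inserting a hinge; the redundant is the internal moment M_C. The primary structure is two simply-supported spans AC and CE.
End slopes at the hinge C, treating each span as simply supported:
  span AC: point load 113 at a = 3.5: Pab(L + a)/(6LEI) = 346.1/EI
  span AC: UDL 31: wL³/(24EI) = 443/EI
  span CE: point load 70.5 at a = 9.9: Pab(L + b)/(6LEI) = 140.8/EI
  span CE: point load 161 at a = 2.2: Pab(L + b)/(6LEI) = 935.1/EI
  relative rotation θ_0 = (789.1 + 1076)/EI = 1865/EI
A unit hogging moment at C produces rotation L₁/(3EI) + L₂/(3EI) = 6/EI.
Compatibility: M_C·(L₁+L₂)/(3EI) = θ_0, giving M_C = 310.8 kN·m (hogging).
Span AC, ΣM about A with M_C applied at C: R_C^{AC}·7 = 1155 + 310.8, so R_C^{AC} = 209.4 kN and R_A = 330 − 209.4 = 120.6 kN.
Span CE, ΣM about E: R_C^{CE}·11 = 1494 + 310.8, so R_C^{CE} = 164.1 kN and R_E = 231.5 − 164.1 = 67.39 kN.
R_C = 209.4 + 164.1 = 373.5 kN.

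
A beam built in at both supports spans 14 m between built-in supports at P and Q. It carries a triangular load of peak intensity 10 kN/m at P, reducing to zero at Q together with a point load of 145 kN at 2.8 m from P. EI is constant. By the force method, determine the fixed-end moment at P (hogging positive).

M_P = 357.8 kN·m

Release both end moments; the primary structure is a simply-supported span PQ with redundants M_P and M_Q.
End rotations of the released simple span under the applied load (×1/EI):
  at P: triangular load, peak 10: w₀L³/(45EI) = 609.8/EI
  at Q: triangular load, peak 10: 7w₀L³/(360EI) = 533.6/EI
  at P: point load 145 at a = 2.8: Pab(L + b)/(6LEI) = 1364/EI
  at Q: point load 145 at a = 2.8: Pab(L + a)/(6LEI) = 909.4/EI
  θ_P0 = 1974/EI,  θ_Q0 = 1443/EI
Flexibility coefficients: a unit moment at one end gives L/(3EI) there and L/(6EI) at the far end, so f₁₁ = f₂₂ = 4.667/EI and f₁₂ = f₂₁ = 2.333/EI.
Compatibility — zero rotation at each built-in end:
  4.667 M_P + 2.333 M_Q = 1974
  2.333 M_P + 4.667 M_Q = 1443
Solving the pair gives M_P = 357.8 kN·m and M_Q = 130.3 kN·m (hogging).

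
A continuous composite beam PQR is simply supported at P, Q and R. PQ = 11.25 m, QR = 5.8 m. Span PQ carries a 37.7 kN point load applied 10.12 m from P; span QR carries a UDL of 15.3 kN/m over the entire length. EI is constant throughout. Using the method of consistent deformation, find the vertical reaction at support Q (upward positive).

Take M_Q as the redundant. Released structure: two simple spans PQ and QR with a hinge at Q.
End slopes at the hinge Q, treating each span as simply supported:
  span PQ: point load 37.7 at a = 10.12: Pab(L + a)/(6LEI) = 136.5/EI
  span QR: UDL 15.3: wL³/(24EI) = 124.4/EI
  relative rotation θ_0 = (136.5 + 124.4)/EI = 260.9/EI
A unit hogging moment at Q produces rotation L₁/(3EI) + L₂/(3EI) = 5.683/EI.
Compatibility: M_Q·(L₁+L₂)/(3EI) = θ_0, giving M_Q = 45.9 kN·m (hogging).
Span PQ, ΣM about P with M_Q applied at Q: R_Q^{PQ}·11.25 = 381.5 + 45.9, so R_Q^{PQ} = 37.99 kN and R_P = 37.7 − 37.99 = -0.2934 kN.
Span QR, ΣM about R: R_Q^{QR}·5.8 = 257.3 + 45.9, so R_Q^{QR} = 52.28 kN and R_R = 88.74 − 52.28 = 36.46 kN.
R_Q = 37.99 + 52.28 = 90.28 kN.

R_Q = 90.28 kN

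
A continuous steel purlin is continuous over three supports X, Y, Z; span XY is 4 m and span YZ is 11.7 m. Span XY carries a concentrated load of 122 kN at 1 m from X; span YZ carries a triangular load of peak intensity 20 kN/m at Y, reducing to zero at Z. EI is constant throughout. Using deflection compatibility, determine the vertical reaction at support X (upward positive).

Insert a hinge at Y; M_Y is the redundant, and each span becomes simply supported.
Rotations at Y on the released spans (each span's end-slope, ×1/EI):
  span XY: point load 122 at a = 1: Pab(L + a)/(6LEI) = 76.25/EI
  span YZ: triangular load, peak 20: w₀L³/(45EI) = 711.8/EI
  relative rotation θ_0 = (76.25 + 711.8)/EI = 788.1/EI
A unit hogging moment at Y produces rotation L₁/(3EI) + L₂/(3EI) = 5.233/EI.
Compatibility: M_Y·(L₁+L₂)/(3EI) = θ_0, giving M_Y = 150.6 kN·m (hogging).
Span XY, ΣM about X with M_Y applied at Y: R_Y^{XY}·4 = 122 + 150.6, so R_Y^{XY} = 68.15 kN and R_X = 122 − 68.15 = 53.85 kN.

R_X = 53.85 kN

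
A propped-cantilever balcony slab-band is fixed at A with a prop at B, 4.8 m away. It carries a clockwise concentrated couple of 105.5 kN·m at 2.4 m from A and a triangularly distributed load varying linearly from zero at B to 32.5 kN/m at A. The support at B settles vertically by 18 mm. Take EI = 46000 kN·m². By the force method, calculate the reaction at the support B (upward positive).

Remove the prop at B; the released (primary) structure is a cantilever built in at A.
Free-end deflection of the primary structure under the applied loading (downward +):
  clockwise couple 105.5 at a = 2.4: M₀a(2L − a)/(2EI) = 911.5/EI
  triangular load, peak 32.5 at the fixed end: w₀L⁴/(30EI) = 575.1/EI
  δ_0 = 1487/EI
Flexibility coefficient — unit upward force at B: δ_{BB} = L³/(3EI) = 36.86/EI.
With EI = 46000 kN·m²: δ_0 = 0.032317 m and δ_{BB} = 0.000801 m/kN.
Compatibility — the beam at B must follow the support down by 0.018 m: δ_0 − R_B·δ_{BB} = 0.018, so R_B = (0.032317 − 0.018)/0.000801 = 17.87 kN.

R_B = 17.87 kN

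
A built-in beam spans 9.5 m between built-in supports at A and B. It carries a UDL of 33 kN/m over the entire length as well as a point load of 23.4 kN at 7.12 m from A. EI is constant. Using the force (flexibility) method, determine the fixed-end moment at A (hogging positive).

M_A = 258.6 kN·m

Take the two fixed-end moments M_A, M_B as redundants; the released structure is the simple span AB.
On the primary (simply-supported) span, the end slopes from the loading are:
  at A: UDL 33: wL³/(24EI) = 1179/EI
  at B: UDL 33: wL³/(24EI) = 1179/EI
  at A: point load 23.4 at a = 7.12: Pab(L + b)/(6LEI) = 82.64/EI
  at B: point load 23.4 at a = 7.12: Pab(L + a)/(6LEI) = 115.6/EI
  θ_A0 = 1262/EI,  θ_B0 = 1295/EI
Flexibility coefficients: a unit moment at one end gives L/(3EI) there and L/(6EI) at the far end, so f₁₁ = f₂₂ = 3.167/EI and f₁₂ = f₂₁ = 1.583/EI.
Compatibility — zero rotation at each built-in end:
  3.167 M_A + 1.583 M_B = 1262
  1.583 M_A + 3.167 M_B = 1295
Solving the pair gives M_A = 258.6 kN·m and M_B = 279.5 kN·m (hogging).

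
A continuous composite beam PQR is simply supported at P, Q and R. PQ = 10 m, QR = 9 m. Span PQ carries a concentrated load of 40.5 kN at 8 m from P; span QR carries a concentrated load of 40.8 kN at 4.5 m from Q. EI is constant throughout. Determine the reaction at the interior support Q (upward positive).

Insert a hinge at Q; M_Q is the redundant, and each span becomes simply supported.
Rotations at Q on the released spans (each span's end-slope, ×1/EI):
  span PQ: point load 40.5 at a = 8: Pab(L + a)/(6LEI) = 194.4/EI
  span QR: point load 40.8 at a = 4.5: Pab(L + b)/(6LEI) = 206.6/EI
  relative rotation θ_0 = (194.4 + 206.6)/EI = 400.9/EI
A unit hogging moment at Q produces rotation L₁/(3EI) + L₂/(3EI) = 6.333/EI.
Compatibility: M_Q·(L₁+L₂)/(3EI) = θ_0, giving M_Q = 63.31 kN·m (hogging).
Span PQ, ΣM about P with M_Q applied at Q: R_Q^{PQ}·10 = 324 + 63.31, so R_Q^{PQ} = 38.73 kN and R_P = 40.5 − 38.73 = 1.769 kN.
Span QR, ΣM about R: R_Q^{QR}·9 = 183.6 + 63.31, so R_Q^{QR} = 27.43 kN and R_R = 40.8 − 27.43 = 13.37 kN.
R_Q = 38.73 + 27.43 = 66.17 kN.

R_Q = 66.17 kN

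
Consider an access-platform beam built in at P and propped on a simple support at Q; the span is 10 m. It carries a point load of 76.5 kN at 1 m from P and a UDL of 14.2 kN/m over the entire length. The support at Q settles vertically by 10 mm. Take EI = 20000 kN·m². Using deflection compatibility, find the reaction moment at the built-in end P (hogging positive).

M_P = 248.9 kN·m

Release the roller at Q. Primary structure: cantilever fixed at P.
Downward deflection at the released point Q due to the loads:
  point load 76.5 at a = 1: Pa²(3L − a)/(6EI) = 369.8/EI
  UDL 14.2: wL⁴/(8EI) = 17750/EI
  δ_0 = 18120/EI
Flexibility coefficient — unit upward force at Q: δ_{QQ} = L³/(3EI) = 333.3/EI.
With EI = 20000 kN·m²: δ_0 = 0.90599 m and δ_{QQ} = 0.016667 m/kN.
Compatibility — the beam at Q must follow the support down by 0.01 m: δ_0 − R_Q·δ_{QQ} = 0.01, so R_Q = (0.90599 − 0.01)/0.016667 = 53.76 kN.
Moment equilibrium about P: M_P = Σ(load moments about P) − R_Q·L = 786.5 − 53.76×10 = 248.9 kN·m.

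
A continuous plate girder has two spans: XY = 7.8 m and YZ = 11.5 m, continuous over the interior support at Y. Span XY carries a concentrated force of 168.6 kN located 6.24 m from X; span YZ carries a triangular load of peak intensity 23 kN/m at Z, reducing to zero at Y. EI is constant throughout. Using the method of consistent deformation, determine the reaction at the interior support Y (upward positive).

R_Y = 218.2 kN

Take M_Y as the redundant. Released structure: two simple spans XY and YZ with a hinge at Y.
End slopes at the hinge Y, treating each span as simply supported:
  span XY: point load 168.6 at a = 6.24: Pab(L + a)/(6LEI) = 492.4/EI
  span YZ: triangular load, peak 23: 7w₀L³/(360EI) = 680.2/EI
  relative rotation θ_0 = (492.4 + 680.2)/EI = 1173/EI
A unit hogging moment at Y produces rotation L₁/(3EI) + L₂/(3EI) = 6.433/EI.
Compatibility: M_Y·(L₁+L₂)/(3EI) = θ_0, giving M_Y = 182.3 kN·m (hogging).
Span XY, ΣM about X with M_Y applied at Y: R_Y^{XY}·7.8 = 1052 + 182.3, so R_Y^{XY} = 158.2 kN and R_X = 168.6 − 158.2 = 10.35 kN.
Span YZ, ΣM about Z: R_Y^{YZ}·11.5 = 507 + 182.3, so R_Y^{YZ} = 59.93 kN and R_Z = 132.2 − 59.93 = 72.32 kN.
R_Y = 158.2 + 59.93 = 218.2 kN.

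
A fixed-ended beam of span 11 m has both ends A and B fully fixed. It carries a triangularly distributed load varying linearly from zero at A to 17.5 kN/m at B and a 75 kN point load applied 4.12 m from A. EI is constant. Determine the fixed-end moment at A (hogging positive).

M_A = 191.5 kN·m

Release both end moments; the primary structure is a simply-supported span AB with redundants M_A and M_B.
Simple-span end rotations at A and B under the given loads:
  at A: triangular load, peak 17.5: 7w₀L³/(360EI) = 452.9/EI
  at B: triangular load, peak 17.5: w₀L³/(45EI) = 517.6/EI
  at A: point load 75 at a = 4.12: Pab(L + b)/(6LEI) = 575.9/EI
  at B: point load 75 at a = 4.12: Pab(L + a)/(6LEI) = 487/EI
  θ_A0 = 1029/EI,  θ_B0 = 1005/EI
Flexibility coefficients: a unit moment at one end gives L/(3EI) there and L/(6EI) at the far end, so f₁₁ = f₂₂ = 3.667/EI and f₁₂ = f₂₁ = 1.833/EI.
Compatibility — zero rotation at each built-in end:
  3.667 M_A + 1.833 M_B = 1029
  1.833 M_A + 3.667 M_B = 1005
Solving the pair gives M_A = 191.5 kN·m and M_B = 178.3 kN·m (hogging).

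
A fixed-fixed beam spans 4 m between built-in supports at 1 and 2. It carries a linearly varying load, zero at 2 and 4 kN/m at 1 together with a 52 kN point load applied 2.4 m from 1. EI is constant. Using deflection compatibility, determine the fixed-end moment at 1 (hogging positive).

Take the two fixed-end moments M_1, M_2 as redundants; the released structure is the simple span 12.
On the primary (simply-supported) span, the end slopes from the loading are:
  at 1: triangular load, peak 4: w₀L³/(45EI) = 5.689/EI
  at 2: triangular load, peak 4: 7w₀L³/(360EI) = 4.978/EI
  at 1: point load 52 at a = 2.4: Pab(L + b)/(6LEI) = 46.59/EI
  at 2: point load 52 at a = 2.4: Pab(L + a)/(6LEI) = 53.25/EI
  θ_10 = 52.28/EI,  θ_20 = 58.23/EI
Flexibility coefficients: a unit moment at one end gives L/(3EI) there and L/(6EI) at the far end, so f₁₁ = f₂₂ = 1.333/EI and f₁₂ = f₂₁ = 0.6667/EI.
Compatibility — zero rotation at each built-in end:
  1.333 M_1 + 0.6667 M_2 = 52.28
  0.6667 M_1 + 1.333 M_2 = 58.23
Solving the pair gives M_1 = 23.17 kN·m and M_2 = 32.09 kN·m (hogging).

M_1 = 23.17 kN·m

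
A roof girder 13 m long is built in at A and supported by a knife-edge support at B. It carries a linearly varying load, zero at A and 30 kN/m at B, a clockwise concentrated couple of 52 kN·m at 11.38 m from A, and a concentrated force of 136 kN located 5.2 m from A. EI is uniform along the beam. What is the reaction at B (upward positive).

R_B = 141.4 kN

Choose R_B as the redundant. The primary structure is the cantilever fixed at A.
Primary-structure tip deflection at B by superposition:
  triangular load, peak 30 at the free end: 11w₀L⁴/(120EI) = 78543/EI
  clockwise couple 52 at a = 11.38: M₀a(2L − a)/(2EI) = 4326/EI
  point load 136 at a = 5.2: Pa²(3L − a)/(6EI) = 20716/EI
  δ_0 = 103585/EI
Flexibility coefficient — unit upward force at B: δ_{BB} = L³/(3EI) = 732.3/EI.
Compatibility at B: δ_0 − R_B·δ_{BB} = 0, so R_B = 103585/732.3 = 141.4 kN.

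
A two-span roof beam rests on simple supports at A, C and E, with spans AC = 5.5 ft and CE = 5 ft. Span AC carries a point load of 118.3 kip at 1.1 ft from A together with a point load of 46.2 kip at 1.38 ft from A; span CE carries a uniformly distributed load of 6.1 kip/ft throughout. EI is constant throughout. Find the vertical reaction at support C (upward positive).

Insert a hinge at C; M_C is the redundant, and each span becomes simply supported.
End slopes at the hinge C, treating each span as simply supported:
  span AC: point load 118.3 at a = 1.1: Pab(L + a)/(6LEI) = 114.5/EI
  span AC: point load 46.2 at a = 1.38: Pab(L + a)/(6LEI) = 54.76/EI
  span CE: UDL 6.1: wL³/(24EI) = 31.77/EI
  relative rotation θ_0 = (169.3 + 31.77)/EI = 201/EI
A unit hogging moment at C produces rotation L₁/(3EI) + L₂/(3EI) = 3.5/EI.
Slope continuity at C: θ_0 = M_C·3.5/EI, so M_C = 201/3.5 = 57.44 kip·ft (hogging).
Span AC, ΣM about A with M_C applied at C: R_C^{AC}·5.5 = 193.9 + 57.44, so R_C^{AC} = 45.7 kip and R_A = 164.5 − 45.7 = 118.8 kip.
Span CE, ΣM about E: R_C^{CE}·5 = 76.25 + 57.44, so R_C^{CE} = 26.74 kip and R_E = 30.5 − 26.74 = 3.761 kip.
R_C = 45.7 + 26.74 = 72.43 kip.

R_C = 72.43 kip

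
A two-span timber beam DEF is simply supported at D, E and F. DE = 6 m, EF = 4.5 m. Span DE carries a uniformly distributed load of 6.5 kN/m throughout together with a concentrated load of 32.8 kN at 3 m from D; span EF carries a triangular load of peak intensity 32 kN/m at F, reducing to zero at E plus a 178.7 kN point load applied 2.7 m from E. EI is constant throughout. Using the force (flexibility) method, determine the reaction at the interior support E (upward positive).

R_E = 174.9 kN

Insert a hinge at E; M_E is the redundant, and each span becomes simply supported.
End slopes at the hinge E, treating each span as simply supported:
  span DE: UDL 6.5: wL³/(24EI) = 58.5/EI
  span DE: point load 32.8 at a = 3: Pab(L + a)/(6LEI) = 73.8/EI
  span EF: triangular load, peak 32: 7w₀L³/(360EI) = 56.7/EI
  span EF: point load 178.7 at a = 2.7: Pab(L + b)/(6LEI) = 202.6/EI
  relative rotation θ_0 = (132.3 + 259.3)/EI = 391.6/EI
A unit hogging moment at E produces rotation L₁/(3EI) + L₂/(3EI) = 3.5/EI.
Compatibility: M_E·(L₁+L₂)/(3EI) = θ_0, giving M_E = 111.9 kN·m (hogging).
Span DE, ΣM about D with M_E applied at E: R_E^{DE}·6 = 215.4 + 111.9, so R_E^{DE} = 54.55 kN and R_D = 71.8 − 54.55 = 17.25 kN.
Span EF, ΣM about F: R_E^{EF}·4.5 = 429.7 + 111.9, so R_E^{EF} = 120.3 kN and R_F = 250.7 − 120.3 = 130.4 kN.
R_E = 54.55 + 120.3 = 174.9 kN.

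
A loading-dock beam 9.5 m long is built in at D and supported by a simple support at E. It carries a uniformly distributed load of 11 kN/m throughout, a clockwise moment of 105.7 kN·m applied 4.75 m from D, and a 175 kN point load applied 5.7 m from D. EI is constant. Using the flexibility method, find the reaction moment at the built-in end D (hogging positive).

M_D = 390.2 kN·m

Take the reaction at E as the redundant and release it; the primary structure is a cantilever fixed at D.
Deflection at E on the released cantilever, summing each load's contribution:
  UDL 11: wL⁴/(8EI) = 11199/EI
  clockwise couple 105.7 at a = 4.75: M₀a(2L − a)/(2EI) = 3577/EI
  point load 175 at a = 5.7: Pa²(3L − a)/(6EI) = 21606/EI
  δ_0 = 36383/EI
Flexibility coefficient — unit upward force at E: δ_{EE} = L³/(3EI) = 285.8/EI.
The prop prevents deflection at E: R_E = δ_0/δ_{EE} = 36383/285.8 = 127.3 kN.
Moment equilibrium about D: M_D = Σ(load moments about D) − R_E·L = 1600 − 127.3×9.5 = 390.2 kN·m.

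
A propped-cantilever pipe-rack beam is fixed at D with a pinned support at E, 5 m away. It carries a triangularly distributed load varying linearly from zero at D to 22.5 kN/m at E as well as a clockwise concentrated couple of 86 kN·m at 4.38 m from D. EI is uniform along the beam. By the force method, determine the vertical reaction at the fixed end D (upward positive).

Take the reaction at E as the redundant and release it; the primary structure is a cantilever fixed at D.
Deflection at E on the released cantilever, summing each load's contribution:
  triangular load, peak 22.5 at the free end: 11w₀L⁴/(120EI) = 1289/EI
  clockwise couple 86 at a = 4.38: M₀a(2L − a)/(2EI) = 1058/EI
  δ_0 = 2348/EI
Tip deflection under a unit load at E: L³/(3EI) = 41.67/EI.
Compatibility at E: δ_0 − R_E·δ_{EE} = 0, so R_E = 2348/41.67 = 56.34 kN.
Vertical equilibrium: R_D = ΣP − R_E = 56.25 − 56.34 = -0.0908 kN.

R_D = -0.0908 kN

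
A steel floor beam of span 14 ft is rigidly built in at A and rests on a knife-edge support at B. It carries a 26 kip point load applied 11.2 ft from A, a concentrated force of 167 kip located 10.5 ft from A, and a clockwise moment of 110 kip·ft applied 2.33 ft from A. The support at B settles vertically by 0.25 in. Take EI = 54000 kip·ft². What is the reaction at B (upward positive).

Take the reaction at B as the redundant and release it; the primary structure is a cantilever fixed at A.
Primary-structure tip deflection at B by superposition:
  point load 26 at a = 11.2: Pa²(3L − a)/(6EI) = 16742/EI
  point load 167 at a = 10.5: Pa²(3L − a)/(6EI) = 96662/EI
  clockwise couple 110 at a = 2.33: M₀a(2L − a)/(2EI) = 3290/EI
  δ_0 = 116693/EI
Flexibility coefficient — unit upward force at B: δ_{BB} = L³/(3EI) = 914.7/EI.
With EI = 54000 kip·ft²: δ_0 = 2.161 ft and δ_{BB} = 0.016938 ft/kip.
Compatibility — the beam at B must follow the support down by 0.02083 ft: δ_0 − R_B·δ_{BB} = 0.02083, so R_B = (2.161 − 0.02083)/0.016938 = 126.4 kip.

R_B = 126.4 kip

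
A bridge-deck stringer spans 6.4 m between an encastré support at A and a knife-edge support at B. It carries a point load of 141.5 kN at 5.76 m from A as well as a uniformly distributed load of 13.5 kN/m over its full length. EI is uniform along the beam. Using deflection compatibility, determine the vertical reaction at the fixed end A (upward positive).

Remove the prop at B; the released (primary) structure is a cantilever built in at A.
Free-end deflection of the primary structure under the applied loading (downward +):
  point load 141.5 at a = 5.76: Pa²(3L − a)/(6EI) = 10516/EI
  UDL 13.5: wL⁴/(8EI) = 2831/EI
  δ_0 = 13347/EI
Flexibility coefficient — unit upward force at B: δ_{BB} = L³/(3EI) = 87.38/EI.
Compatibility at B: δ_0 − R_B·δ_{BB} = 0, so R_B = 13347/87.38 = 152.7 kN.
Vertical equilibrium: R_A = ΣP − R_B = 227.9 − 152.7 = 75.15 kN.

R_A = 75.15 kN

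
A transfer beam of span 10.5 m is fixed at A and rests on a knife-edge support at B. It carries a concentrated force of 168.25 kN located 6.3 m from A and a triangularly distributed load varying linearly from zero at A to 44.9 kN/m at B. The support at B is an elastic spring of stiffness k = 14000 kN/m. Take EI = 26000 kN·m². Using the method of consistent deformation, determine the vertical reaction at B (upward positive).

R_B = 201.4 kN

Take the reaction at B as the redundant and release it; the primary structure is a cantilever fixed at A.
Free-end deflection of the primary structure under the applied loading (downward +):
  point load 168.25 at a = 6.3: Pa²(3L − a)/(6EI) = 28047/EI
  triangular load, peak 44.9 at the free end: 11w₀L⁴/(120EI) = 50028/EI
  δ_0 = 78075/EI
Flexibility coefficient — unit upward force at B: δ_{BB} = L³/(3EI) = 385.9/EI.
With EI = 26000 kN·m²: δ_0 = 3.0029 m and δ_{BB} = 0.014841 m/kN.
Compatibility — the spring shortens by R_B/k under the reaction it provides: δ_0 − R_B·δ_{BB} = R_B/k. With 1/k = 0.000071 m/kN, R_B = δ_0 / (δ_{BB} + 1/k) = 3.0029 / (0.014841 + 0.000071) = 201.4 kN.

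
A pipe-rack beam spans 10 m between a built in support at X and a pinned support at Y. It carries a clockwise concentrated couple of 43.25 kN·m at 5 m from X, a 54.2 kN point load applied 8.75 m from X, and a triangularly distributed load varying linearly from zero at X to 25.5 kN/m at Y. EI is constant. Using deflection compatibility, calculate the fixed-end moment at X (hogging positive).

Choose R_Y as the redundant. The primary structure is the cantilever fixed at X.
Free-end deflection of the primary structure under the applied loading (downward +):
  clockwise couple 43.25 at a = 5: M₀a(2L − a)/(2EI) = 1622/EI
  point load 54.2 at a = 8.75: Pa²(3L − a)/(6EI) = 14697/EI
  triangular load, peak 25.5 at the free end: 11w₀L⁴/(120EI) = 23375/EI
  δ_0 = 39694/EI
Flexibility coefficient — unit upward force at Y: δ_{YY} = L³/(3EI) = 333.3/EI.
The prop prevents deflection at Y: R_Y = δ_0/δ_{YY} = 39694/333.3 = 119.1 kN.
Moment equilibrium about X: M_X = Σ(load moments about X) − R_Y·L = 1368 − 119.1×10 = 176.7 kN·m.

M_X = 176.7 kN·m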